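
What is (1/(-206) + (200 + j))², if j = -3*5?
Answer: 1452295881/42436 ≈ 34223.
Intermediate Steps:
j = -15
(1/(-206) + (200 + j))² = (1/(-206) + (200 - 15))² = (-1/206 + 185)² = (38109/206)² = 1452295881/42436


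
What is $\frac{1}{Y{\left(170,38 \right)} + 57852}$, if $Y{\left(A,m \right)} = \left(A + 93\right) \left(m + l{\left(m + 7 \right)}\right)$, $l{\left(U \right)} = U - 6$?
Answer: $\frac{1}{78103} \approx 1.2804 \cdot 10^{-5}$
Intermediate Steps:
$l{\left(U \right)} = -6 + U$
$Y{\left(A,m \right)} = \left(1 + 2 m\right) \left(93 + A\right)$ ($Y{\left(A,m \right)} = \left(A + 93\right) \left(m + \left(-6 + \left(m + 7\right)\right)\right) = \left(93 + A\right) \left(m + \left(-6 + \left(7 + m\right)\right)\right) = \left(93 + A\right) \left(m + \left(1 + m\right)\right) = \left(93 + A\right) \left(1 + 2 m\right) = \left(1 + 2 m\right) \left(93 + A\right)$)
$\frac{1}{Y{\left(170,38 \right)} + 57852} = \frac{1}{\left(93 + 170 + 186 \cdot 38 + 2 \cdot 170 \cdot 38\right) + 57852} = \frac{1}{\left(93 + 170 + 7068 + 12920\right) + 57852} = \frac{1}{20251 + 57852} = \frac{1}{78103}$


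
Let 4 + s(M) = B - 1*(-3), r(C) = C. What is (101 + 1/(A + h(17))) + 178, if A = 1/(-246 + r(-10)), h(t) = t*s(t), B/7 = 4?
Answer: 32783593/117503 ≈ 279.00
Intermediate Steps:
B = 28 (B = 7*4 = 28)
s(M) = 27 (s(M) = -4 + (28 - 1*(-3)) = -4 + (28 + 3) = -4 + 31 = 27)
h(t) = 27*t (h(t) = t*27 = 27*t)
A = -1/256 (A = 1/(-246 - 10) = 1/(-256) = -1/256 ≈ -0.0039063)
(101 + 1/(A + h(17))) + 178 = (101 + 1/(-1/256 + 27*17)) + 178 = (101 + 1/(-1/256 + 459)) + 178 = (101 + 1/(117503/256)) + 178 = (101 + 256/117503) + 178 = 11868059/117503 + 178 = 32783593/117503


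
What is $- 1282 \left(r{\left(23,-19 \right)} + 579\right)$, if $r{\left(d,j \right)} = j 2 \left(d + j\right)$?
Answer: $-547414$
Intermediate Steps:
$r{\left(d,j \right)} = 2 j \left(d + j\right)$
$- 1282 \left(r{\left(23,-19 \right)} + 579\right) = - 1282 \left(2 \left(-19\right) \left(23 - 19\right) + 579\right) = - 1282 \left(2 \left(-19\right) 4 + 579\right) = - 1282 \left(-152 + 579\right) = \left(-1282\right) 427 = -547414$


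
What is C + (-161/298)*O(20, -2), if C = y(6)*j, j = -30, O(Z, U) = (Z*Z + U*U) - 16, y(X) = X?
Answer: -58054/149 ≈ -389.62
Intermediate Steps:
O(Z, U) = -16 + U² + Z² (O(Z, U) = (Z² + U²) - 16 = (U² + Z²) - 16 = -16 + U² + Z²)
C = -180 (C = 6*(-30) = -180)
C + (-161/298)*O(20, -2) = -180 + (-161/298)*(-16 + (-2)² + 20²) = -180 + (-161*1/298)*(-16 + 4 + 400) = -180 - 161/298*388 = -180 - 31234/149 = -58054/149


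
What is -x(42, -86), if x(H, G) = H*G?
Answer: 3612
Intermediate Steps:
x(H, G) = G*H
-x(42, -86) = -(-86)*42 = -1*(-3612) = 3612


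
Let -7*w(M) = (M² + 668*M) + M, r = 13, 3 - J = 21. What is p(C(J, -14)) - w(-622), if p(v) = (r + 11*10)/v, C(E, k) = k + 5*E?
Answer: -3041197/728 ≈ -4177.5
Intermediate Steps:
J = -18 (J = 3 - 1*21 = 3 - 21 = -18)
w(M) = -669*M/7 - M²/7 (w(M) = -((M² + 668*M) + M)/7 = -(M² + 669*M)/7 = -669*M/7 - M²/7)
p(v) = 123/v (p(v) = (13 + 11*10)/v = (13 + 110)/v = 123/v)
p(C(J, -14)) - w(-622) = 123/(-14 + 5*(-18)) - (-1)*(-622)*(669 - 622)/7 = 123/(-14 - 90) - (-1)*(-622)*47/7 = 123/(-104) - 1*29234/7 = 123*(-1/104) - 29234/7 = -123/104 - 29234/7 = -3041197/728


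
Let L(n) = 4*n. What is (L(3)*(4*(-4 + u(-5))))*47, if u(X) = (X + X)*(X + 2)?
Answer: 58656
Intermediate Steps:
u(X) = 2*X*(2 + X) (u(X) = (2*X)*(2 + X) = 2*X*(2 + X))
(L(3)*(4*(-4 + u(-5))))*47 = ((4*3)*(4*(-4 + 2*(-5)*(2 - 5))))*47 = (12*(4*(-4 + 2*(-5)*(-3))))*47 = (12*(4*(-4 + 30)))*47 = (12*(4*26))*47 = (12*104)*47 = 1248*47 = 58656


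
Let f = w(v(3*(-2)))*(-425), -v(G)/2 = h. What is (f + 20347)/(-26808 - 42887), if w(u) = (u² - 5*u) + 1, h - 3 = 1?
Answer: 24278/69695 ≈ 0.34835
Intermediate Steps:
h = 4 (h = 3 + 1 = 4)
v(G) = -8 (v(G) = -2*4 = -8)
w(u) = 1 + u² - 5*u
f = -44625 (f = (1 + (-8)² - 5*(-8))*(-425) = (1 + 64 + 40)*(-425) = 105*(-425) = -44625)
(f + 20347)/(-26808 - 42887) = (-44625 + 20347)/(-26808 - 42887) = -24278/(-69695) = -24278*(-1/69695) = 24278/69695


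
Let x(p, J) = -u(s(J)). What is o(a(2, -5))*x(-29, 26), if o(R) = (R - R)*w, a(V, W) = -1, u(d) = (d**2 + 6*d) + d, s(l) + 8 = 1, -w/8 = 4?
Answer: 0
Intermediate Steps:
w = -32 (w = -8*4 = -32)
s(l) = -7 (s(l) = -8 + 1 = -7)
u(d) = d**2 + 7*d
o(R) = 0 (o(R) = (R - R)*(-32) = 0*(-32) = 0)
x(p, J) = 0 (x(p, J) = -(-7)*(7 - 7) = -(-7)*0 = -1*0 = 0)
o(a(2, -5))*x(-29, 26) = 0*0 = 0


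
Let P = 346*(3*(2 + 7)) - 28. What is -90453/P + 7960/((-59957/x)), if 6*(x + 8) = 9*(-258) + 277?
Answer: 61317052397/1675318494 ≈ 36.600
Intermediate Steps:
x = -2093/6 (x = -8 + (9*(-258) + 277)/6 = -8 + (-2322 + 277)/6 = -8 + (1/6)*(-2045) = -8 - 2045/6 = -2093/6 ≈ -348.83)
P = 9314 (P = 346*(3*9) - 28 = 346*27 - 28 = 9342 - 28 = 9314)
-90453/P + 7960/((-59957/x)) = -90453/9314 + 7960/((-59957/(-2093/6))) = -90453*1/9314 + 7960/((-59957*(-6/2093))) = -90453/9314 + 7960/(359742/2093) = -90453/9314 + 7960*(2093/359742) = -90453/9314 + 8330140/179871 = 61317052397/1675318494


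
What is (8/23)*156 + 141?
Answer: 4491/23 ≈ 195.26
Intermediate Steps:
(8/23)*156 + 141 = 1248/23 + 141 = 4491/23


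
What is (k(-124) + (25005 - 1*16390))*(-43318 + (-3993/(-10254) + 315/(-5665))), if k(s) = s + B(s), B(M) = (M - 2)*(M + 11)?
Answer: -3812829166699987/3872594 ≈ -9.8457e+8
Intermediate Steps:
B(M) = (-2 + M)*(11 + M)
k(s) = -22 + s² + 10*s (k(s) = s + (-22 + s² + 9*s) = -22 + s² + 10*s)
(k(-124) + (25005 - 1*16390))*(-43318 + (-3993/(-10254) + 315/(-5665))) = ((-22 + (-124)² + 10*(-124)) + (25005 - 1*16390))*(-43318 + (-3993/(-10254) + 315/(-5665))) = ((-22 + 15376 - 1240) + (25005 - 16390))*(-43318 + (-3993*(-1/10254) + 315*(-1/5665))) = (14114 + 8615)*(-43318 + (1331/3418 - 63/1133)) = 22729*(-43318 + 1292689/3872594) = 22729*(-167751734203/3872594) = -3812829166699987/3872594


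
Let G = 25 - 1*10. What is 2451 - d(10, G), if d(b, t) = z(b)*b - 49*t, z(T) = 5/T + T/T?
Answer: 3171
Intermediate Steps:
z(T) = 1 + 5/T (z(T) = 5/T + 1 = 1 + 5/T)
G = 15 (G = 25 - 10 = 15)
d(b, t) = 5 + b - 49*t (d(b, t) = ((5 + b)/b)*b - 49*t = (5 + b) - 49*t = 5 + b - 49*t)
2451 - d(10, G) = 2451 - (5 + 10 - 49*15) = 2451 - (5 + 10 - 735) = 2451 - 1*(-720) = 2451 + 720 = 3171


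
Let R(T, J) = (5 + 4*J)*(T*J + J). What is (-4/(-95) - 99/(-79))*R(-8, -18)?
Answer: -82064682/7505 ≈ -10935.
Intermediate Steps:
R(T, J) = (5 + 4*J)*(J + J*T) (R(T, J) = (5 + 4*J)*(J*T + J) = (5 + 4*J)*(J + J*T))
(-4/(-95) - 99/(-79))*R(-8, -18) = (-4/(-95) - 99/(-79))*(-18*(5 + 4*(-18) + 5*(-8) + 4*(-18)*(-8))) = (-4*(-1/95) - 99*(-1/79))*(-18*(5 - 72 - 40 + 576)) = (4/95 + 99/79)*(-18*469) = (9721/7505)*(-8442) = -82064682/7505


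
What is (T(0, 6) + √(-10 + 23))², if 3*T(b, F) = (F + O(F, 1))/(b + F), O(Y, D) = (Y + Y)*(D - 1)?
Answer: 118/9 + 2*√13/3 ≈ 15.515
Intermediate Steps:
O(Y, D) = 2*Y*(-1 + D) (O(Y, D) = (2*Y)*(-1 + D) = 2*Y*(-1 + D))
T(b, F) = F/(3*(F + b)) (T(b, F) = ((F + 2*F*(-1 + 1))/(b + F))/3 = ((F + 2*F*0)/(F + b))/3 = ((F + 0)/(F + b))/3 = (F/(F + b))/3 = F/(3*(F + b)))
(T(0, 6) + √(-10 + 23))² = ((⅓)*6/(6 + 0) + √(-10 + 23))² = ((⅓)*6/6 + √13)² = ((⅓)*6*(⅙) + √13)² = (⅓ + √13)²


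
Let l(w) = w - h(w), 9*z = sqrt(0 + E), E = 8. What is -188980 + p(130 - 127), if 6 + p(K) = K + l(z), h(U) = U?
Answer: -188983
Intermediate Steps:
z = 2*sqrt(2)/9 (z = sqrt(0 + 8)/9 = sqrt(8)/9 = (2*sqrt(2))/9 = 2*sqrt(2)/9 ≈ 0.31427)
l(w) = 0 (l(w) = w - w = 0)
p(K) = -6 + K (p(K) = -6 + (K + 0) = -6 + K)
-188980 + p(130 - 127) = -188980 + (-6 + (130 - 127)) = -188980 + (-6 + 3) = -188980 - 3 = -188983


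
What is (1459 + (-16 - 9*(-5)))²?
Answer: 2214144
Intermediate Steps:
(1459 + (-16 - 9*(-5)))² = (1459 + (-16 + 45))² = (1459 + 29)² = 1488² = 2214144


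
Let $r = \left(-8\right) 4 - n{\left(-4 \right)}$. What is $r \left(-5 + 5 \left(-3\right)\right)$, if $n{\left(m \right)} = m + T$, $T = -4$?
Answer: $480$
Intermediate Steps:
$n{\left(m \right)} = -4 + m$ ($n{\left(m \right)} = m - 4 = -4 + m$)
$r = -24$ ($r = \left(-8\right) 4 - \left(-4 - 4\right) = -32 - -8 = -32 + 8 = -24$)
$r \left(-5 + 5 \left(-3\right)\right) = - 24 \left(-5 + 5 \left(-3\right)\right) = - 24 \left(-5 - 15\right) = \left(-24\right) \left(-20\right) = 480$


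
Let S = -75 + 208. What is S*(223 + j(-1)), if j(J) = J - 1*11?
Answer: 28063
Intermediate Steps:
S = 133
j(J) = -11 + J (j(J) = J - 11 = -11 + J)
S*(223 + j(-1)) = 133*(223 + (-11 - 1)) = 133*(223 - 12) = 133*211 = 28063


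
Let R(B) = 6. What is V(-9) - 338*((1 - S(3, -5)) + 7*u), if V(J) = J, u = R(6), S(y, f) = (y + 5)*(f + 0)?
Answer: -28063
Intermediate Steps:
S(y, f) = f*(5 + y) (S(y, f) = (5 + y)*f = f*(5 + y))
u = 6
V(-9) - 338*((1 - S(3, -5)) + 7*u) = -9 - 338*((1 - (-5)*(5 + 3)) + 7*6) = -9 - 338*((1 - (-5)*8) + 42) = -9 - 338*((1 - 1*(-40)) + 42) = -9 - 338*((1 + 40) + 42) = -9 - 338*(41 + 42) = -9 - 338*83 = -9 - 28054 = -28063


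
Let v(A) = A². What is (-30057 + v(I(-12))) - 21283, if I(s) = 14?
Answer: -51144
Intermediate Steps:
(-30057 + v(I(-12))) - 21283 = (-30057 + 14²) - 21283 = (-30057 + 196) - 21283 = -29861 - 21283 = -51144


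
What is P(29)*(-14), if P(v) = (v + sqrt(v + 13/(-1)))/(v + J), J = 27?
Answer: -33/4 ≈ -8.2500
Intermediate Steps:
P(v) = (v + sqrt(-13 + v))/(27 + v) (P(v) = (v + sqrt(v + 13/(-1)))/(v + 27) = (v + sqrt(v + 13*(-1)))/(27 + v) = (v + sqrt(v - 13))/(27 + v) = (v + sqrt(-13 + v))/(27 + v))
P(29)*(-14) = ((29 + sqrt(-13 + 29))/(27 + 29))*(-14) = ((29 + sqrt(16))/56)*(-14) = ((29 + 4)/56)*(-14) = ((1/56)*33)*(-14) = (33/56)*(-14) = -33/4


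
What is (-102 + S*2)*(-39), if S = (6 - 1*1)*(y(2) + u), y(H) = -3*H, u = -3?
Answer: 7488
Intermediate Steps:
S = -45 (S = (6 - 1*1)*(-3*2 - 3) = (6 - 1)*(-6 - 3) = 5*(-9) = -45)
(-102 + S*2)*(-39) = (-102 - 45*2)*(-39) = (-102 - 90)*(-39) = -192*(-39) = 7488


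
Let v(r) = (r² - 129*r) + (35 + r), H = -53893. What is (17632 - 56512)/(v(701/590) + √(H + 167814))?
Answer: -544946507417232000/12182979281594839 - 4711229956800000*√113921/12182979281594839 ≈ -175.25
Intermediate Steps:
v(r) = 35 + r² - 128*r
(17632 - 56512)/(v(701/590) + √(H + 167814)) = (17632 - 56512)/((35 + (701/590)² - 89728/590) + √(-53893 + 167814)) = -38880/((35 + (701*(1/590))² - 89728/590) + √113921) = -38880/((35 + (701/590)² - 128*701/590) + √113921) = -38880/((35 + 491401/348100 - 44864/295) + √113921) = -38880/(-40264619/348100 + √113921)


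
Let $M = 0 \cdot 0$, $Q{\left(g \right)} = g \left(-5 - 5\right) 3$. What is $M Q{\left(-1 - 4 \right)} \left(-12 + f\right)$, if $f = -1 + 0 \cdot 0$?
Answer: $0$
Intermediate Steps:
$Q{\left(g \right)} = - 30 g$ ($Q{\left(g \right)} = g \left(-10\right) 3 = - 10 g 3 = - 30 g$)
$M = 0$
$f = -1$ ($f = -1 + 0 = -1$)
$M Q{\left(-1 - 4 \right)} \left(-12 + f\right) = 0 - 30 \left(-1 - 4\right) \left(-12 - 1\right) = 0 - 30 \left(-1 - 4\right) \left(-13\right) = 0 \left(-30\right) \left(-5\right) \left(-13\right) = 0 \cdot 150 \left(-13\right) = 0 \left(-1950\right) = 0$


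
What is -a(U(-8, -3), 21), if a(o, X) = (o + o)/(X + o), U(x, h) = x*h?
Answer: -16/15 ≈ -1.0667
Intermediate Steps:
U(x, h) = h*x
a(o, X) = 2*o/(X + o) (a(o, X) = (2*o)/(X + o) = 2*o/(X + o))
-a(U(-8, -3), 21) = -2*(-3*(-8))/(21 - 3*(-8)) = -2*24/(21 + 24) = -2*24/45 = -1*16/15 = -16/15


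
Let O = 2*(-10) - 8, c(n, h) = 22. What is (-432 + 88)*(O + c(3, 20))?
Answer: 2064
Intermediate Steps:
O = -28 (O = -20 - 8 = -28)
(-432 + 88)*(O + c(3, 20)) = (-432 + 88)*(-28 + 22) = -344*(-6) = 2064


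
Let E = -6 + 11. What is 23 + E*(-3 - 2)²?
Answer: 148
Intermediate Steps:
E = 5
23 + E*(-3 - 2)² = 23 + 5*(-3 - 2)² = 23 + 5*(-5)² = 23 + 5*25 = 23 + 125 = 148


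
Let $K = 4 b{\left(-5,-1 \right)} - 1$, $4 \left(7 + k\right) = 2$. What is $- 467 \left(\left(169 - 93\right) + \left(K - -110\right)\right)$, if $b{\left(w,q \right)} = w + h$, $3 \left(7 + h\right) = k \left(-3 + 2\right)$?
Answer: $- \frac{204079}{3} \approx -68026.0$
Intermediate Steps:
$k = - \frac{13}{2}$ ($k = -7 + \frac{1}{4} \cdot 2 = -7 + \frac{1}{2} = - \frac{13}{2} \approx -6.5$)
$h = - \frac{29}{6}$ ($h = -7 + \frac{\left(- \frac{13}{2}\right) \left(-3 + 2\right)}{3} = -7 + \frac{\left(- \frac{13}{2}\right) \left(-1\right)}{3} = -7 + \frac{1}{3} \cdot \frac{13}{2} = -7 + \frac{13}{6} = - \frac{29}{6} \approx -4.8333$)
$b{\left(w,q \right)} = - \frac{29}{6} + w$ ($b{\left(w,q \right)} = w - \frac{29}{6} = - \frac{29}{6} + w$)
$K = - \frac{121}{3}$ ($K = 4 \left(- \frac{29}{6} - 5\right) - 1 = 4 \left(- \frac{59}{6}\right) - 1 = - \frac{118}{3} - 1 = - \frac{121}{3} \approx -40.333$)
$- 467 \left(\left(169 - 93\right) + \left(K - -110\right)\right) = - 467 \left(\left(169 - 93\right) - - \frac{209}{3}\right) = - 467 \left(\left(169 - 93\right) + \left(- \frac{121}{3} + 110\right)\right) = - 467 \left(76 + \frac{209}{3}\right) = \left(-467\right) \frac{437}{3} = - \frac{204079}{3}$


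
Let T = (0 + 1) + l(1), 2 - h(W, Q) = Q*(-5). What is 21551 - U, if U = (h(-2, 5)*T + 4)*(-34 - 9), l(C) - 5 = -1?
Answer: 27528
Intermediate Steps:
l(C) = 4 (l(C) = 5 - 1 = 4)
h(W, Q) = 2 + 5*Q (h(W, Q) = 2 - Q*(-5) = 2 - (-5)*Q = 2 + 5*Q)
T = 5 (T = (0 + 1) + 4 = 1 + 4 = 5)
U = -5977 (U = ((2 + 5*5)*5 + 4)*(-34 - 9) = ((2 + 25)*5 + 4)*(-43) = (27*5 + 4)*(-43) = (135 + 4)*(-43) = 139*(-43) = -5977)
21551 - U = 21551 - 1*(-5977) = 21551 + 5977 = 27528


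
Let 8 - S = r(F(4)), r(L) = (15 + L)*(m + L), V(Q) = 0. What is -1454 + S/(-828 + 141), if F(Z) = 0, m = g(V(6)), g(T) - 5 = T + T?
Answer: -998831/687 ≈ -1453.9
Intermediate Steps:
g(T) = 5 + 2*T (g(T) = 5 + (T + T) = 5 + 2*T)
m = 5 (m = 5 + 2*0 = 5 + 0 = 5)
r(L) = (5 + L)*(15 + L) (r(L) = (15 + L)*(5 + L) = (5 + L)*(15 + L))
S = -67 (S = 8 - (75 + 0² + 20*0) = 8 - (75 + 0 + 0) = 8 - 1*75 = 8 - 75 = -67)
-1454 + S/(-828 + 141) = -1454 - 67/(-828 + 141) = -1454 - 67/(-687) = -1454 - 1/687*(-67) = -1454 + 67/687 = -998831/687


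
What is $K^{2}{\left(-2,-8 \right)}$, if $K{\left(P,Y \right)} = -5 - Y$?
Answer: $9$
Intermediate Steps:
$K^{2}{\left(-2,-8 \right)} = \left(-5 - -8\right)^{2} = \left(-5 + 8\right)^{2} = 3^{2} = 9$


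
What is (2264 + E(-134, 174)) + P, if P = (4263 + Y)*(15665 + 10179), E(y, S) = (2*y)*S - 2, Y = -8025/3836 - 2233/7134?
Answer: 1854729687899/16851 ≈ 1.1007e+8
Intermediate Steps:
Y = -1134761/471828 (Y = -8025*1/3836 - 2233*1/7134 = -8025/3836 - 77/246 = -1134761/471828 ≈ -2.4050)
E(y, S) = -2 + 2*S*y (E(y, S) = 2*S*y - 2 = -2 + 2*S*y)
P = 1855477366769/16851 (P = (4263 - 1134761/471828)*(15665 + 10179) = (2010268003/471828)*25844 = 1855477366769/16851 ≈ 1.1011e+8)
(2264 + E(-134, 174)) + P = (2264 + (-2 + 2*174*(-134))) + 1855477366769/16851 = (2264 + (-2 - 46632)) + 1855477366769/16851 = (2264 - 46634) + 1855477366769/16851 = -44370 + 1855477366769/16851 = 1854729687899/16851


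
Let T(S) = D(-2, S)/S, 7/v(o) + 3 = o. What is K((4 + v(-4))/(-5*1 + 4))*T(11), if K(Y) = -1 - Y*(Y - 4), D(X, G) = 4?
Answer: -8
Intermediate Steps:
v(o) = 7/(-3 + o)
K(Y) = -1 - Y*(-4 + Y)
T(S) = 4/S
K((4 + v(-4))/(-5*1 + 4))*T(11) = (-1 - ((4 + 7/(-3 - 4))/(-5*1 + 4))² + 4*((4 + 7/(-3 - 4))/(-5*1 + 4)))*(4/11) = (-1 - ((4 + 7/(-7))/(-5 + 4))² + 4*((4 + 7/(-7))/(-5 + 4)))*(4*(1/11)) = (-1 - ((4 + 7*(-⅐))/(-1))² + 4*((4 + 7*(-⅐))/(-1)))*(4/11) = (-1 - ((4 - 1)*(-1))² + 4*((4 - 1)*(-1)))*(4/11) = (-1 - (3*(-1))² + 4*(3*(-1)))*(4/11) = (-1 - 1*(-3)² + 4*(-3))*(4/11) = (-1 - 1*9 - 12)*(4/11) = (-1 - 9 - 12)*(4/11) = -22*4/11 = -8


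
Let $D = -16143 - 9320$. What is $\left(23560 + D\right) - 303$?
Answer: $-2206$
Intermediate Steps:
$D = -25463$
$\left(23560 + D\right) - 303 = \left(23560 - 25463\right) - 303 = -1903 - 303 = -2206$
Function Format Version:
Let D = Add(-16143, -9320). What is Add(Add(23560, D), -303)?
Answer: -2206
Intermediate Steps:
D = -25463
Add(Add(23560, D), -303) = Add(Add(23560, -25463), -303) = Add(-1903, -303) = -2206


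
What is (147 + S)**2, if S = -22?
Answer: 15625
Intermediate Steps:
(147 + S)**2 = (147 - 22)**2 = 125**2 = 15625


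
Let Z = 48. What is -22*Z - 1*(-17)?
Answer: -1039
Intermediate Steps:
-22*Z - 1*(-17) = -22*48 - 1*(-17) = -1056 + 17 = -1039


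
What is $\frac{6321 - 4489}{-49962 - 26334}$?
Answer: $- \frac{229}{9537} \approx -0.024012$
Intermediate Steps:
$\frac{6321 - 4489}{-49962 - 26334} = \frac{6321 + \left(-15737 + 11248\right)}{-76296} = \left(6321 - 4489\right) \left(- \frac{1}{76296}\right) = 1832 \left(- \frac{1}{76296}\right) = - \frac{229}{9537}$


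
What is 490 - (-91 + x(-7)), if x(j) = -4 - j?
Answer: 578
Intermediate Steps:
490 - (-91 + x(-7)) = 490 - (-91 + (-4 - 1*(-7))) = 490 - (-91 + (-4 + 7)) = 490 - (-91 + 3) = 490 - 1*(-88) = 490 + 88 = 578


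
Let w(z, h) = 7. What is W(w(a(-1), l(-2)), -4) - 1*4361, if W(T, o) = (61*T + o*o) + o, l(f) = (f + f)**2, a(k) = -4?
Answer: -3922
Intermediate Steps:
l(f) = 4*f**2 (l(f) = (2*f)**2 = 4*f**2)
W(T, o) = o + o**2 + 61*T (W(T, o) = (61*T + o**2) + o = (o**2 + 61*T) + o = o + o**2 + 61*T)
W(w(a(-1), l(-2)), -4) - 1*4361 = (-4 + (-4)**2 + 61*7) - 1*4361 = (-4 + 16 + 427) - 4361 = 439 - 4361 = -3922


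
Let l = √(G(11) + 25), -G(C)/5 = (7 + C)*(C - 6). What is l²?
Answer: -425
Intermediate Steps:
G(C) = -5*(-6 + C)*(7 + C) (G(C) = -5*(7 + C)*(C - 6) = -5*(7 + C)*(-6 + C) = -5*(-6 + C)*(7 + C))
l = 5*I*√17 (l = √((210 - 5*11 - 5*11²) + 25) = √((210 - 55 - 5*121) + 25) = √((210 - 55 - 605) + 25) = √(-450 + 25) = √(-425) = 5*I*√17 ≈ 20.616*I)
l² = (5*I*√17)² = -425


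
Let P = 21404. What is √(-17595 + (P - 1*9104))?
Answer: I*√5295 ≈ 72.767*I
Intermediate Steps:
√(-17595 + (P - 1*9104)) = √(-17595 + (21404 - 1*9104)) = √(-17595 + (21404 - 9104)) = √(-17595 + 12300) = √(-5295) = I*√5295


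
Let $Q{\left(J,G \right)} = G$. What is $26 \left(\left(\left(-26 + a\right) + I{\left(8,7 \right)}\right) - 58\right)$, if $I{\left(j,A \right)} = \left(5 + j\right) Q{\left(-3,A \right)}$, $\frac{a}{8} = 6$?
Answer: $1430$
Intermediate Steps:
$a = 48$ ($a = 8 \cdot 6 = 48$)
$I{\left(j,A \right)} = A \left(5 + j\right)$ ($I{\left(j,A \right)} = \left(5 + j\right) A = A \left(5 + j\right)$)
$26 \left(\left(\left(-26 + a\right) + I{\left(8,7 \right)}\right) - 58\right) = 26 \left(\left(\left(-26 + 48\right) + 7 \left(5 + 8\right)\right) - 58\right) = 26 \left(\left(22 + 7 \cdot 13\right) - 58\right) = 26 \left(\left(22 + 91\right) - 58\right) = 26 \left(113 - 58\right) = 26 \cdot 55 = 1430$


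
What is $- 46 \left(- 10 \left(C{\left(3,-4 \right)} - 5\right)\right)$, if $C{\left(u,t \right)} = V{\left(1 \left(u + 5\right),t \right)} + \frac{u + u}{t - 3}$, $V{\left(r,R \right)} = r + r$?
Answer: $\frac{32660}{7} \approx 4665.7$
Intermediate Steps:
$V{\left(r,R \right)} = 2 r$
$C{\left(u,t \right)} = 10 + 2 u + \frac{2 u}{-3 + t}$ ($C{\left(u,t \right)} = 2 \cdot 1 \left(u + 5\right) + \frac{u + u}{t - 3} = 2 \cdot 1 \left(5 + u\right) + \frac{2 u}{-3 + t} = 2 \left(5 + u\right) + \frac{2 u}{-3 + t} = \left(10 + 2 u\right) + \frac{2 u}{-3 + t} = 10 + 2 u + \frac{2 u}{-3 + t}$)
$- 46 \left(- 10 \left(C{\left(3,-4 \right)} - 5\right)\right) = - 46 \left(- 10 \left(\frac{2 \left(-15 - 6 - 4 \left(5 + 3\right)\right)}{-3 - 4} - 5\right)\right) = - 46 \left(- 10 \left(\frac{2 \left(-15 - 6 - 32\right)}{-7} - 5\right)\right) = - 46 \left(- 10 \left(2 \left(- \frac{1}{7}\right) \left(-15 - 6 - 32\right) - 5\right)\right) = - 46 \left(- 10 \left(2 \left(- \frac{1}{7}\right) \left(-53\right) - 5\right)\right) = - 46 \left(- 10 \left(\frac{106}{7} - 5\right)\right) = - 46 \left(\left(-10\right) \frac{71}{7}\right) = \left(-46\right) \left(- \frac{710}{7}\right) = \frac{32660}{7}$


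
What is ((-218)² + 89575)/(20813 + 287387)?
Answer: 137099/308200 ≈ 0.44484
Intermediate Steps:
((-218)² + 89575)/(20813 + 287387) = (47524 + 89575)/308200 = 137099*(1/308200) = 137099/308200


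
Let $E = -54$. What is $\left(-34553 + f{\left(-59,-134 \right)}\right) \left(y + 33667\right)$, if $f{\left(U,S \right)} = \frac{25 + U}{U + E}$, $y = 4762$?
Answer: $- \frac{150044301195}{113} \approx -1.3278 \cdot 10^{9}$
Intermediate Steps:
$f{\left(U,S \right)} = \frac{25 + U}{-54 + U}$ ($f{\left(U,S \right)} = \frac{25 + U}{U - 54} = \frac{25 + U}{-54 + U}$)
$\left(-34553 + f{\left(-59,-134 \right)}\right) \left(y + 33667\right) = \left(-34553 + \frac{25 - 59}{-54 - 59}\right) \left(4762 + 33667\right) = \left(-34553 + \frac{1}{-113} \left(-34\right)\right) 38429 = \left(-34553 - - \frac{34}{113}\right) 38429 = \left(-34553 + \frac{34}{113}\right) 38429 = \left(- \frac{3904455}{113}\right) 38429 = - \frac{150044301195}{113}$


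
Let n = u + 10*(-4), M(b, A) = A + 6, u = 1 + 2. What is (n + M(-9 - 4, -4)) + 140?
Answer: 105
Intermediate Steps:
u = 3
M(b, A) = 6 + A
n = -37 (n = 3 + 10*(-4) = 3 - 40 = -37)
(n + M(-9 - 4, -4)) + 140 = (-37 + (6 - 4)) + 140 = (-37 + 2) + 140 = -35 + 140 = 105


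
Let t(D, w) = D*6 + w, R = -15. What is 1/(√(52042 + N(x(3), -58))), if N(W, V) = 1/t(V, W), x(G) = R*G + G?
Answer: √7915587810/20296379 ≈ 0.0043835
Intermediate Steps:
t(D, w) = w + 6*D (t(D, w) = 6*D + w = w + 6*D)
x(G) = -14*G (x(G) = -15*G + G = -14*G)
N(W, V) = 1/(W + 6*V)
1/(√(52042 + N(x(3), -58))) = 1/(√(52042 + 1/(-14*3 + 6*(-58)))) = 1/(√(52042 + 1/(-42 - 348))) = 1/(√(52042 + 1/(-390))) = 1/(√(52042 - 1/390)) = 1/(√(20296379/390)) = 1/(√7915587810/390) = √7915587810/20296379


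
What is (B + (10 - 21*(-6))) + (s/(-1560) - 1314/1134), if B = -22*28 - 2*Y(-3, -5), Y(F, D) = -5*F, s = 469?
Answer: -16755409/32760 ≈ -511.46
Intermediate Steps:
B = -646 (B = -22*28 - (-10)*(-3) = -616 - 2*15 = -616 - 30 = -646)
(B + (10 - 21*(-6))) + (s/(-1560) - 1314/1134) = (-646 + (10 - 21*(-6))) + (469/(-1560) - 1314/1134) = (-646 + (10 + 126)) + (469*(-1/1560) - 1314*1/1134) = (-646 + 136) + (-469/1560 - 73/63) = -510 - 47809/32760 = -16755409/32760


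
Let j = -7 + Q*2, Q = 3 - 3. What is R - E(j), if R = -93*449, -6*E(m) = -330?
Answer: -41812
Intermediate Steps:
Q = 0
j = -7 (j = -7 + 0*2 = -7 + 0 = -7)
E(m) = 55 (E(m) = -⅙*(-330) = 55)
R = -41757
R - E(j) = -41757 - 1*55 = -41757 - 55 = -41812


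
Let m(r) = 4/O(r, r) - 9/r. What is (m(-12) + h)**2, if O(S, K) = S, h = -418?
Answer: 25110121/144 ≈ 1.7438e+5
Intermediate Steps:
m(r) = -5/r (m(r) = 4/r - 9/r = -5/r)
(m(-12) + h)**2 = (-5/(-12) - 418)**2 = (-5*(-1/12) - 418)**2 = (5/12 - 418)**2 = (-5011/12)**2 = 25110121/144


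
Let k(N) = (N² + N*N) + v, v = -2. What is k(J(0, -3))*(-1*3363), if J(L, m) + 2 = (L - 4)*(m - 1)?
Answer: -1311570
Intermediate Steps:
J(L, m) = -2 + (-1 + m)*(-4 + L) (J(L, m) = -2 + (L - 4)*(m - 1) = -2 + (-4 + L)*(-1 + m) = -2 + (-1 + m)*(-4 + L))
k(N) = -2 + 2*N² (k(N) = (N² + N*N) - 2 = (N² + N²) - 2 = 2*N² - 2 = -2 + 2*N²)
k(J(0, -3))*(-1*3363) = (-2 + 2*(2 - 1*0 - 4*(-3) + 0*(-3))²)*(-1*3363) = (-2 + 2*(2 + 0 + 12 + 0)²)*(-3363) = (-2 + 2*14²)*(-3363) = (-2 + 2*196)*(-3363) = (-2 + 392)*(-3363) = 390*(-3363) = -1311570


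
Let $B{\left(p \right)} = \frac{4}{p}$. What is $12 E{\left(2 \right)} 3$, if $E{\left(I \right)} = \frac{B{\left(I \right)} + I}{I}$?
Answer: $72$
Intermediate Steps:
$E{\left(I \right)} = \frac{I + \frac{4}{I}}{I}$ ($E{\left(I \right)} = \frac{\frac{4}{I} + I}{I} = \frac{I + \frac{4}{I}}{I}$)
$12 E{\left(2 \right)} 3 = 12 \left(1 + \frac{4}{4}\right) 3 = 12 \left(1 + 4 \cdot \frac{1}{4}\right) 3 = 12 \left(1 + 1\right) 3 = 12 \cdot 2 \cdot 3 = 24 \cdot 3 = 72$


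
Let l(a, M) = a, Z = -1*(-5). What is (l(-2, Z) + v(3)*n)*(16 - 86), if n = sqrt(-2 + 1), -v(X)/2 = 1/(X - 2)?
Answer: 140 + 140*I ≈ 140.0 + 140.0*I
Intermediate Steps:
Z = 5
v(X) = -2/(-2 + X) (v(X) = -2/(X - 2) = -2/(-2 + X))
n = I (n = sqrt(-1) = I ≈ 1.0*I)
(l(-2, Z) + v(3)*n)*(16 - 86) = (-2 + (-2/(-2 + 3))*I)*(16 - 86) = (-2 + (-2/1)*I)*(-70) = (-2 + (-2*1)*I)*(-70) = (-2 - 2*I)*(-70) = 140 + 140*I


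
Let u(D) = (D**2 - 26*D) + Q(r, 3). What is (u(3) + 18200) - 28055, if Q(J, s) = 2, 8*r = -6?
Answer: -9922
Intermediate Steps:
r = -3/4 (r = (1/8)*(-6) = -3/4 ≈ -0.75000)
u(D) = 2 + D**2 - 26*D (u(D) = (D**2 - 26*D) + 2 = 2 + D**2 - 26*D)
(u(3) + 18200) - 28055 = ((2 + 3**2 - 26*3) + 18200) - 28055 = ((2 + 9 - 78) + 18200) - 28055 = (-67 + 18200) - 28055 = 18133 - 28055 = -9922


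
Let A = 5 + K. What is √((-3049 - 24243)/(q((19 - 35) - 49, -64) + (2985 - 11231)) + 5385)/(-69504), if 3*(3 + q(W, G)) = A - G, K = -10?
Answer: -√51315071127/214489344 ≈ -0.0010561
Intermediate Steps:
A = -5 (A = 5 - 10 = -5)
q(W, G) = -14/3 - G/3 (q(W, G) = -3 + (-5 - G)/3 = -3 + (-5/3 - G/3) = -14/3 - G/3)
√((-3049 - 24243)/(q((19 - 35) - 49, -64) + (2985 - 11231)) + 5385)/(-69504) = √((-3049 - 24243)/((-14/3 - ⅓*(-64)) + (2985 - 11231)) + 5385)/(-69504) = √(-27292/((-14/3 + 64/3) - 8246) + 5385)*(-1/69504) = √(-27292/(50/3 - 8246) + 5385)*(-1/69504) = √(-27292/(-24688/3) + 5385)*(-1/69504) = √(-27292*(-3/24688) + 5385)*(-1/69504) = √(20469/6172 + 5385)*(-1/69504) = √(33256689/6172)*(-1/69504) = (√51315071127/3086)*(-1/69504) = -√51315071127/214489344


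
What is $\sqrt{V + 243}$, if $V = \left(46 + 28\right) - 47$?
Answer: $3 \sqrt{30} \approx 16.432$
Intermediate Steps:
$V = 27$ ($V = 74 - 47 = 27$)
$\sqrt{V + 243} = \sqrt{27 + 243} = \sqrt{270} = 3 \sqrt{30}$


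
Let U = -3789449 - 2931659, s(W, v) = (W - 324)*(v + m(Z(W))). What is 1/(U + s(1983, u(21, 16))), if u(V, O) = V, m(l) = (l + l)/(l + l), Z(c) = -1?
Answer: -1/6684610 ≈ -1.4960e-7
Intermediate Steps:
m(l) = 1 (m(l) = (2*l)/((2*l)) = (2*l)*(1/(2*l)) = 1)
s(W, v) = (1 + v)*(-324 + W) (s(W, v) = (W - 324)*(v + 1) = (-324 + W)*(1 + v) = (1 + v)*(-324 + W))
U = -6721108
1/(U + s(1983, u(21, 16))) = 1/(-6721108 + (-324 + 1983 - 324*21 + 1983*21)) = 1/(-6721108 + (-324 + 1983 - 6804 + 41643)) = 1/(-6721108 + 36498) = 1/(-6684610) = -1/6684610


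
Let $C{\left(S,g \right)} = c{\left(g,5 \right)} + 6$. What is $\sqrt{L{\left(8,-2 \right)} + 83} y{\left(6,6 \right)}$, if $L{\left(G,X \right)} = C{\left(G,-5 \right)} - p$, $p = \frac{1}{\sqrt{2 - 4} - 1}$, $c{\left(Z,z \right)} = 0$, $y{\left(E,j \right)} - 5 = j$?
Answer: $11 \sqrt{\frac{89 \sqrt{2} + 90 i}{i + \sqrt{2}}} \approx 103.97 + 0.27431 i$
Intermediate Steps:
$y{\left(E,j \right)} = 5 + j$
$C{\left(S,g \right)} = 6$ ($C{\left(S,g \right)} = 0 + 6 = 6$)
$p = \frac{1}{-1 + i \sqrt{2}}$ ($p = \frac{1}{\sqrt{-2} - 1} = \frac{1}{i \sqrt{2} - 1} = \frac{1}{-1 + i \sqrt{2}} \approx -0.33333 - 0.4714 i$)
$L{\left(G,X \right)} = 6 + \frac{i}{i + \sqrt{2}}$ ($L{\left(G,X \right)} = 6 - - \frac{i}{i + \sqrt{2}} = 6 + \frac{i}{i + \sqrt{2}}$)
$\sqrt{L{\left(8,-2 \right)} + 83} y{\left(6,6 \right)} = \sqrt{\left(6 + \frac{i}{i + \sqrt{2}}\right) + 83} \left(5 + 6\right) = \sqrt{89 + \frac{i}{i + \sqrt{2}}} \cdot 11 = 11 \sqrt{89 + \frac{i}{i + \sqrt{2}}}$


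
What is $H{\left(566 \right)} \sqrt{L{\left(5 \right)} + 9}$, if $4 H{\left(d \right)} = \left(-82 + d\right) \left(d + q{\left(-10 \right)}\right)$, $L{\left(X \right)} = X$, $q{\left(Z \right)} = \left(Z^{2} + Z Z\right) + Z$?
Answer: $91476 \sqrt{14} \approx 3.4227 \cdot 10^{5}$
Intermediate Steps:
$q{\left(Z \right)} = Z + 2 Z^{2}$ ($q{\left(Z \right)} = \left(Z^{2} + Z^{2}\right) + Z = 2 Z^{2} + Z = Z + 2 Z^{2}$)
$H{\left(d \right)} = \frac{\left(-82 + d\right) \left(190 + d\right)}{4}$ ($H{\left(d \right)} = \frac{\left(-82 + d\right) \left(d - 10 \left(1 + 2 \left(-10\right)\right)\right)}{4} = \frac{\left(-82 + d\right) \left(d - 10 \left(1 - 20\right)\right)}{4} = \frac{\left(-82 + d\right) \left(d - -190\right)}{4} = \frac{\left(-82 + d\right) \left(d + 190\right)}{4} = \frac{\left(-82 + d\right) \left(190 + d\right)}{4}$)
$H{\left(566 \right)} \sqrt{L{\left(5 \right)} + 9} = \left(-3895 + 27 \cdot 566 + \frac{566^{2}}{4}\right) \sqrt{5 + 9} = \left(-3895 + 15282 + \frac{1}{4} \cdot 320356\right) \sqrt{14} = \left(-3895 + 15282 + 80089\right) \sqrt{14} = 91476 \sqrt{14}$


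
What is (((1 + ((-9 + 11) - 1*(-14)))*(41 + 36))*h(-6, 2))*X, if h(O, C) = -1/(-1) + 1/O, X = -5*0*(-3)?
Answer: 0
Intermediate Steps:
X = 0 (X = 0*(-3) = 0)
h(O, C) = 1 + 1/O (h(O, C) = -1*(-1) + 1/O = 1 + 1/O)
(((1 + ((-9 + 11) - 1*(-14)))*(41 + 36))*h(-6, 2))*X = (((1 + ((-9 + 11) - 1*(-14)))*(41 + 36))*((1 - 6)/(-6)))*0 = (((1 + (2 + 14))*77)*(-⅙*(-5)))*0 = (((1 + 16)*77)*(⅚))*0 = ((17*77)*(⅚))*0 = (1309*(⅚))*0 = (6545/6)*0 = 0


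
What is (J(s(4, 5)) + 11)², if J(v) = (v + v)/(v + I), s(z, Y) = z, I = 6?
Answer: 3481/25 ≈ 139.24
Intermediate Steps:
J(v) = 2*v/(6 + v) (J(v) = (v + v)/(v + 6) = (2*v)/(6 + v) = 2*v/(6 + v))
(J(s(4, 5)) + 11)² = (2*4/(6 + 4) + 11)² = (2*4/10 + 11)² = (2*4*(⅒) + 11)² = (⅘ + 11)² = (59/5)² = 3481/25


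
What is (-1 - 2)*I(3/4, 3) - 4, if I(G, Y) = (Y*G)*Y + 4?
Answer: -145/4 ≈ -36.250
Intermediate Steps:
I(G, Y) = 4 + G*Y² (I(G, Y) = (G*Y)*Y + 4 = G*Y² + 4 = 4 + G*Y²)
(-1 - 2)*I(3/4, 3) - 4 = (-1 - 2)*(4 + (3/4)*3²) - 4 = -3*(4 + (3*(¼))*9) - 4 = -3*(4 + (¾)*9) - 4 = -3*(4 + 27/4) - 4 = -3*43/4 - 4 = -129/4 - 4 = -145/4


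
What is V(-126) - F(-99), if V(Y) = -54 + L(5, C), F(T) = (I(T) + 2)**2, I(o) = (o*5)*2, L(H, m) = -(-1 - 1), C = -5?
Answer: -976196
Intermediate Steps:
L(H, m) = 2 (L(H, m) = -1*(-2) = 2)
I(o) = 10*o (I(o) = (5*o)*2 = 10*o)
F(T) = (2 + 10*T)**2 (F(T) = (10*T + 2)**2 = (2 + 10*T)**2)
V(Y) = -52 (V(Y) = -54 + 2 = -52)
V(-126) - F(-99) = -52 - 4*(1 + 5*(-99))**2 = -52 - 4*(1 - 495)**2 = -52 - 4*(-494)**2 = -52 - 4*244036 = -52 - 1*976144 = -52 - 976144 = -976196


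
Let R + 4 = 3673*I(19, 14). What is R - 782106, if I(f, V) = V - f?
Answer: -800475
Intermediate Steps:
R = -18369 (R = -4 + 3673*(14 - 1*19) = -4 + 3673*(14 - 19) = -4 + 3673*(-5) = -4 - 18365 = -18369)
R - 782106 = -18369 - 782106 = -800475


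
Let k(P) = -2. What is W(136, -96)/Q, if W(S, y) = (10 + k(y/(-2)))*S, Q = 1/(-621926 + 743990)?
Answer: 132805632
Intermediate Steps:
Q = 1/122064 ≈ 8.1924e-6
W(S, y) = 8*S (W(S, y) = (10 - 2)*S = 8*S)
W(136, -96)/Q = (8*136)/(1/122064) = 1088*122064 = 132805632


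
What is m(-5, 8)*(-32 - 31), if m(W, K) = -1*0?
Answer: 0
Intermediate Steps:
m(W, K) = 0
m(-5, 8)*(-32 - 31) = 0*(-32 - 31) = 0*(-63) = 0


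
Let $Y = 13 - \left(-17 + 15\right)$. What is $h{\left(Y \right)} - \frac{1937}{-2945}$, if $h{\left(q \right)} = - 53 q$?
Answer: $- \frac{2339338}{2945} \approx -794.34$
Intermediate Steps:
$Y = 15$ ($Y = 13 - -2 = 13 + 2 = 15$)
$h{\left(Y \right)} - \frac{1937}{-2945} = \left(-53\right) 15 - \frac{1937}{-2945} = -795 - - \frac{1937}{2945} = -795 + \frac{1937}{2945} = - \frac{2339338}{2945}$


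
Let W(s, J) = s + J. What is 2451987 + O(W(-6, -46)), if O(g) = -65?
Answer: 2451922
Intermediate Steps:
W(s, J) = J + s
2451987 + O(W(-6, -46)) = 2451987 - 65 = 2451922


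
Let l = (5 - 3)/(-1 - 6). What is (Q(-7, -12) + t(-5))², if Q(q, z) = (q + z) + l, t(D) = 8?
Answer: 6241/49 ≈ 127.37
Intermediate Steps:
l = -2/7 (l = 2/(-7) = 2*(-⅐) = -2/7 ≈ -0.28571)
Q(q, z) = -2/7 + q + z (Q(q, z) = (q + z) - 2/7 = -2/7 + q + z)
(Q(-7, -12) + t(-5))² = ((-2/7 - 7 - 12) + 8)² = (-135/7 + 8)² = (-79/7)² = 6241/49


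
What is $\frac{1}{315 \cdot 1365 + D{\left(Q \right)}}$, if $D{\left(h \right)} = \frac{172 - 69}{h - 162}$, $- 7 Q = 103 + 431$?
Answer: $\frac{1668}{717197579} \approx 2.3257 \cdot 10^{-6}$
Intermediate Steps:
$Q = - \frac{534}{7}$ ($Q = - \frac{103 + 431}{7} = \left(- \frac{1}{7}\right) 534 = - \frac{534}{7} \approx -76.286$)
$D{\left(h \right)} = \frac{103}{-162 + h}$
$\frac{1}{315 \cdot 1365 + D{\left(Q \right)}} = \frac{1}{315 \cdot 1365 + \frac{103}{-162 - \frac{534}{7}}} = \frac{1}{429975 + \frac{103}{- \frac{1668}{7}}} = \frac{1}{429975 + 103 \left(- \frac{7}{1668}\right)} = \frac{1}{429975 - \frac{721}{1668}} = \frac{1}{\frac{717197579}{1668}} = \frac{1668}{717197579}$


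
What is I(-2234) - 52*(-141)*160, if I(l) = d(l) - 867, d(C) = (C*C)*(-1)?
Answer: -3818503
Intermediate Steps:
d(C) = -C² (d(C) = C²*(-1) = -C²)
I(l) = -867 - l² (I(l) = -l² - 867 = -867 - l²)
I(-2234) - 52*(-141)*160 = (-867 - 1*(-2234)²) - 52*(-141)*160 = (-867 - 1*4990756) + 7332*160 = (-867 - 4990756) + 1173120 = -4991623 + 1173120 = -3818503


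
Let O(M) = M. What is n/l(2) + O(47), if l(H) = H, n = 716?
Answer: 405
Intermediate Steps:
n/l(2) + O(47) = 716/2 + 47 = 716*(½) + 47 = 358 + 47 = 405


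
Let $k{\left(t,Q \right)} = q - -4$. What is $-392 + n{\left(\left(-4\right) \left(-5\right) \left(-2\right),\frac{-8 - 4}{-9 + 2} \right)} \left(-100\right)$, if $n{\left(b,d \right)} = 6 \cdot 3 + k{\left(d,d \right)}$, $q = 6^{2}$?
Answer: $-6192$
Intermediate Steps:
$q = 36$
$k{\left(t,Q \right)} = 40$ ($k{\left(t,Q \right)} = 36 - -4 = 36 + 4 = 40$)
$n{\left(b,d \right)} = 58$ ($n{\left(b,d \right)} = 6 \cdot 3 + 40 = 18 + 40 = 58$)
$-392 + n{\left(\left(-4\right) \left(-5\right) \left(-2\right),\frac{-8 - 4}{-9 + 2} \right)} \left(-100\right) = -392 + 58 \left(-100\right) = -392 - 5800 = -6192$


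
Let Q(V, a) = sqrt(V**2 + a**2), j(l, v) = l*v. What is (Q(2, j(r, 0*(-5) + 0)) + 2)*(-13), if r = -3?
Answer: -52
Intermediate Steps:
(Q(2, j(r, 0*(-5) + 0)) + 2)*(-13) = (sqrt(2**2 + (-3*(0*(-5) + 0))**2) + 2)*(-13) = (sqrt(4 + (-3*(0 + 0))**2) + 2)*(-13) = (sqrt(4 + (-3*0)**2) + 2)*(-13) = (sqrt(4 + 0**2) + 2)*(-13) = (sqrt(4 + 0) + 2)*(-13) = (sqrt(4) + 2)*(-13) = (2 + 2)*(-13) = 4*(-13) = -52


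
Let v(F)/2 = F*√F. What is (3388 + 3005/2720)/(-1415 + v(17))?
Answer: -2608797295/1078519712 - 1843673*√17/31721168 ≈ -2.6585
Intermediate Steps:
v(F) = 2*F^(3/2) (v(F) = 2*(F*√F) = 2*F^(3/2))
(3388 + 3005/2720)/(-1415 + v(17)) = (3388 + 3005/2720)/(-1415 + 2*17^(3/2)) = (3388 + 3005*(1/2720))/(-1415 + 2*(17*√17)) = (3388 + 601/544)/(-1415 + 34*√17) = 1843673/(544*(-1415 + 34*√17))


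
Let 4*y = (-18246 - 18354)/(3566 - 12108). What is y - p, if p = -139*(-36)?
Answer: -21367509/4271 ≈ -5002.9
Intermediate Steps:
p = 5004
y = 4575/4271 (y = ((-18246 - 18354)/(3566 - 12108))/4 = (-36600/(-8542))/4 = (-36600*(-1/8542))/4 = (¼)*(18300/4271) = 4575/4271 ≈ 1.0712)
y - p = 4575/4271 - 1*5004 = 4575/4271 - 5004 = -21367509/4271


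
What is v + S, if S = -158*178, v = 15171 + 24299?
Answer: 11346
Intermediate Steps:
v = 39470
S = -28124
v + S = 39470 - 28124 = 11346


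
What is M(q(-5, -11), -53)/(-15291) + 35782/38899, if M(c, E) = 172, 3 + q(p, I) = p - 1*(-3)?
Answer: 540451934/594804609 ≈ 0.90862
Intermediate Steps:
q(p, I) = p (q(p, I) = -3 + (p - 1*(-3)) = -3 + (p + 3) = -3 + (3 + p) = p)
M(q(-5, -11), -53)/(-15291) + 35782/38899 = 172/(-15291) + 35782/38899 = 172*(-1/15291) + 35782*(1/38899) = -172/15291 + 35782/38899 = 540451934/594804609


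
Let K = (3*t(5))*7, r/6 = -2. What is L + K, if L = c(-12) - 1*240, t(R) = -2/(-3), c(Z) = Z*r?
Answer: -82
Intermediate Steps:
r = -12 (r = 6*(-2) = -12)
c(Z) = -12*Z (c(Z) = Z*(-12) = -12*Z)
t(R) = ⅔ (t(R) = -2*(-⅓) = ⅔)
L = -96 (L = -12*(-12) - 1*240 = 144 - 240 = -96)
K = 14 (K = (3*(⅔))*7 = 2*7 = 14)
L + K = -96 + 14 = -82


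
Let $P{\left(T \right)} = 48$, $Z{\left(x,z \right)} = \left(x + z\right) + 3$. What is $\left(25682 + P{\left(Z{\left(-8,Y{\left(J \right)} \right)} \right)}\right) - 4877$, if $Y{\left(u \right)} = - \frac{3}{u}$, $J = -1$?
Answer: $20853$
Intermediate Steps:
$Z{\left(x,z \right)} = 3 + x + z$
$\left(25682 + P{\left(Z{\left(-8,Y{\left(J \right)} \right)} \right)}\right) - 4877 = \left(25682 + 48\right) - 4877 = 25730 - 4877 = 20853$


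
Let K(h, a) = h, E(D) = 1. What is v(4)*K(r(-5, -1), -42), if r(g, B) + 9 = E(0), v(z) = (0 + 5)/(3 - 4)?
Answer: 40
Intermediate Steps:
v(z) = -5 (v(z) = 5/(-1) = 5*(-1) = -5)
r(g, B) = -8 (r(g, B) = -9 + 1 = -8)
v(4)*K(r(-5, -1), -42) = -5*(-8) = 40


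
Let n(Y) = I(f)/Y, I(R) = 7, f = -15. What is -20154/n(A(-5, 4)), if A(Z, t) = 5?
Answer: -100770/7 ≈ -14396.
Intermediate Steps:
n(Y) = 7/Y
-20154/n(A(-5, 4)) = -20154/(7/5) = -20154/(7*(1/5)) = -20154/7/5 = -20154*5/7 = -100770/7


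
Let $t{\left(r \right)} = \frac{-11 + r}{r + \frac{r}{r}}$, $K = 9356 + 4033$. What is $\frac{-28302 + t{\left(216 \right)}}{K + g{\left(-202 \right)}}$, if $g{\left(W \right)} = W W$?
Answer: $- \frac{6141329}{11759881} \approx -0.52223$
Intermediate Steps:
$K = 13389$
$g{\left(W \right)} = W^{2}$
$t{\left(r \right)} = \frac{-11 + r}{1 + r}$ ($t{\left(r \right)} = \frac{-11 + r}{r + 1} = \frac{-11 + r}{1 + r}$)
$\frac{-28302 + t{\left(216 \right)}}{K + g{\left(-202 \right)}} = \frac{-28302 + \frac{-11 + 216}{1 + 216}}{13389 + \left(-202\right)^{2}} = \frac{-28302 + \frac{1}{217} \cdot 205}{13389 + 40804} = \frac{-28302 + \frac{1}{217} \cdot 205}{54193} = \left(-28302 + \frac{205}{217}\right) \frac{1}{54193} = \left(- \frac{6141329}{217}\right) \frac{1}{54193} = - \frac{6141329}{11759881}$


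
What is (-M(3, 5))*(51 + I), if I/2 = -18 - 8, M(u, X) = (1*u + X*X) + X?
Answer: 33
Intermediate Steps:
M(u, X) = X + u + X² (M(u, X) = (u + X²) + X = X + u + X²)
I = -52 (I = 2*(-18 - 8) = 2*(-26) = -52)
(-M(3, 5))*(51 + I) = (-(5 + 3 + 5²))*(51 - 52) = -(5 + 3 + 25)*(-1) = -1*33*(-1) = -33*(-1) = 33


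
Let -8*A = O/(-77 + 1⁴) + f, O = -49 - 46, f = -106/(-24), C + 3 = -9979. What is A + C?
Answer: -239585/24 ≈ -9982.7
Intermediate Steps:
C = -9982 (C = -3 - 9979 = -9982)
f = 53/12 (f = -106*(-1/24) = 53/12 ≈ 4.4167)
O = -95
A = -17/24 (A = -(-95/(-77 + 1⁴) + 53/12)/8 = -(-95/(-77 + 1) + 53/12)/8 = -(-95/(-76) + 53/12)/8 = -(-95*(-1/76) + 53/12)/8 = -(5/4 + 53/12)/8 = -⅛*17/3 = -17/24 ≈ -0.70833)
A + C = -17/24 - 9982 = -239585/24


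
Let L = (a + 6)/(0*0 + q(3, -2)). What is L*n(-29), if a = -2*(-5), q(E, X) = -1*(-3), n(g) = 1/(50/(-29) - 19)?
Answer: -464/1803 ≈ -0.25735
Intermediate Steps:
n(g) = -29/601 (n(g) = 1/(50*(-1/29) - 19) = 1/(-50/29 - 19) = 1/(-601/29) = -29/601)
q(E, X) = 3
a = 10
L = 16/3 (L = (10 + 6)/(0*0 + 3) = 16/(0 + 3) = 16/3 ≈ 5.3333)
L*n(-29) = (16/3)*(-29/601) = -464/1803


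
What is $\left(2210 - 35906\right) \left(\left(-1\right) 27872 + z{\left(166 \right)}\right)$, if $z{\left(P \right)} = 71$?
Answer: $936782496$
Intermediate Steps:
$\left(2210 - 35906\right) \left(\left(-1\right) 27872 + z{\left(166 \right)}\right) = \left(2210 - 35906\right) \left(\left(-1\right) 27872 + 71\right) = - 33696 \left(-27872 + 71\right) = \left(-33696\right) \left(-27801\right) = 936782496$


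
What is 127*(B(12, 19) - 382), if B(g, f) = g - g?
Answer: -48514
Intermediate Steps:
B(g, f) = 0
127*(B(12, 19) - 382) = 127*(0 - 382) = 127*(-382) = -48514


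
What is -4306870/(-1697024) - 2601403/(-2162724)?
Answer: 1716151804819/458774316672 ≈ 3.7407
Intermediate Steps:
-4306870/(-1697024) - 2601403/(-2162724) = -4306870*(-1/1697024) - 2601403*(-1/2162724) = 2153435/848512 + 2601403/2162724 = 1716151804819/458774316672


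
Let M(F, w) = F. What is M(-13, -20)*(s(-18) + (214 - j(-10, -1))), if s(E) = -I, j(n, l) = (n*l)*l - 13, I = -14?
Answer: -3263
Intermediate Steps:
j(n, l) = -13 + n*l² (j(n, l) = (l*n)*l - 13 = n*l² - 13 = -13 + n*l²)
s(E) = 14 (s(E) = -1*(-14) = 14)
M(-13, -20)*(s(-18) + (214 - j(-10, -1))) = -13*(14 + (214 - (-13 - 10*(-1)²))) = -13*(14 + (214 - (-13 - 10*1))) = -13*(14 + (214 - (-13 - 10))) = -13*(14 + (214 - 1*(-23))) = -13*(14 + (214 + 23)) = -13*(14 + 237) = -13*251 = -3263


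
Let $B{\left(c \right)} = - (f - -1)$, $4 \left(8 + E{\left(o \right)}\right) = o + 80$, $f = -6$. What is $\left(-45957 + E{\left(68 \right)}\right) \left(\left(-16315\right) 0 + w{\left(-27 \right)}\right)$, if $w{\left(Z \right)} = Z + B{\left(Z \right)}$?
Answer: $1010416$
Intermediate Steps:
$E{\left(o \right)} = 12 + \frac{o}{4}$ ($E{\left(o \right)} = -8 + \frac{o + 80}{4} = -8 + \frac{80 + o}{4} = -8 + \left(20 + \frac{o}{4}\right) = 12 + \frac{o}{4}$)
$B{\left(c \right)} = 5$ ($B{\left(c \right)} = - (-6 - -1) = - (-6 + 1) = \left(-1\right) \left(-5\right) = 5$)
$w{\left(Z \right)} = 5 + Z$ ($w{\left(Z \right)} = Z + 5 = 5 + Z$)
$\left(-45957 + E{\left(68 \right)}\right) \left(\left(-16315\right) 0 + w{\left(-27 \right)}\right) = \left(-45957 + \left(12 + \frac{1}{4} \cdot 68\right)\right) \left(\left(-16315\right) 0 + \left(5 - 27\right)\right) = \left(-45957 + \left(12 + 17\right)\right) \left(0 - 22\right) = \left(-45957 + 29\right) \left(-22\right) = \left(-45928\right) \left(-22\right) = 1010416$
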